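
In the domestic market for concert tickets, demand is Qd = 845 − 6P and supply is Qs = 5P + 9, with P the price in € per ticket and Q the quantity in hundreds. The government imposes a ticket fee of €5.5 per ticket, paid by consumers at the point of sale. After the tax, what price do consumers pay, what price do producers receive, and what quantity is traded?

Before the tax: set 845 − 6P = 5P + 9 → P* = €76, Q* = 389.
With the tax collected from consumers, demand (in seller-price terms) shifts: Qd = 845 − 6(P + 5.5).
New equilibrium: consumers pay €78.5, producers receive €73, Q = 374. (Wedge: Pb − Ps = 5.5.)

Consumers pay €78.5; producers receive €73; quantity = 374.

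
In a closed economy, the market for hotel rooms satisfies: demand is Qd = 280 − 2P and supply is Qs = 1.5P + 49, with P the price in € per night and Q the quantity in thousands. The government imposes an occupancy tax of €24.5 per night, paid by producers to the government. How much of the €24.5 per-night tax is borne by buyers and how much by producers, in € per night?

Without the tax, 280 − 2P = 1.5P + 49 gives 3.5P = 231, so P* = €66 and Q* = 148.
With the tax collected from producers, supply shifts: Qs = 1.5(P − 24.5) + 49.
Solving gives Q = 127 with buyers paying €76.5 and producers receiving €52 (the €24.5 wedge).
Burden on buyers: €10.5; on producers: €14. (They sum to €24.5.)
The less price-elastic side of the market bears the larger share of a per-unit tax.

Buyers bear €10.5 per night; producers bear €14 per night.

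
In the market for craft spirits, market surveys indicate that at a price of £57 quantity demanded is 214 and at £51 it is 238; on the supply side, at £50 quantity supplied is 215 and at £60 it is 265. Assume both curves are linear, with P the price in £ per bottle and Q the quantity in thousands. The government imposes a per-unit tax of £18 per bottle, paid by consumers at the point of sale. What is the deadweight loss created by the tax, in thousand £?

Demand slope: (238 − 214)/(51 − 57) = -4, so Qd = 442 − 4P.
Supply slope: (265 − 215)/(60 − 50) = 5, so Qs = 5P − 35.
Without the tax, 442 − 4P = 5P − 35 gives 9P = 477, so P* = £53 and Q* = 230.
With the tax collected from consumers, demand (in seller-price terms) shifts: Qd = 442 − 4(P + 18).
Solving gives Q = 190 with consumers paying £63 and sellers receiving £45 (the £18 wedge).
Quantity falls by |ΔQ| = |230 − 190| = 40.
DWL = ½ · t · |ΔQ| = ½ · 18 · 40 = £360.

Deadweight loss = £360 thousand.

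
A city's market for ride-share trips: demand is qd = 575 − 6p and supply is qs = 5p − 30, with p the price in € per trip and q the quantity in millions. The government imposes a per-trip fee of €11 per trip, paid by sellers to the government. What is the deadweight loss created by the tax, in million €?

Deadweight loss = €165 million.

Before the tax: set 575 − 6p = 5p − 30 → p* = €55, q* = 245.
With the tax collected from sellers, supply shifts: qs = 5(p − 11) − 30.
Solving gives q = 215 with buyers paying €60 and sellers receiving €49 (the €11 wedge).
Quantity falls by |ΔQ| = |245 − 215| = 30.
DWL = ½ · t · |ΔQ| = ½ · 11 · 30 = €165.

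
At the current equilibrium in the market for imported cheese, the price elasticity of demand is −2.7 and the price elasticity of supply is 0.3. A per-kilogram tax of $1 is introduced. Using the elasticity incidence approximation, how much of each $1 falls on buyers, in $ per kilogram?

Buyers bear ≈ $0.1 per kilogram.

Incidence ratio: buyers' share ≈ εs / (εs + |εd|) = 0.3 / (0.3 + 2.7) = 0.1.
So buyers bear ≈ 0.1 × $1 = $0.1; suppliers bear $0.9.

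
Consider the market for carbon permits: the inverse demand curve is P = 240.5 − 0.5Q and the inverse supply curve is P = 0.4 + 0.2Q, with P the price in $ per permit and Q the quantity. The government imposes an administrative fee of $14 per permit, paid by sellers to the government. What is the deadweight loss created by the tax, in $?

Rewrite in direct form: Qd = 481 − 2P and Qs = 5P − 2.
Before the tax: set 481 − 2P = 5P − 2 → P* = $69, Q* = 343.
With the tax collected from sellers, supply shifts: Qs = 5(P − 14) − 2.
New equilibrium: buyers pay $79, sellers receive $65, Q = 323. (Wedge: Pb − Ps = 14.)
Quantity falls by |ΔQ| = |343 − 323| = 20.
DWL = ½ · t · |ΔQ| = ½ · 14 · 20 = $140.

Deadweight loss = $140.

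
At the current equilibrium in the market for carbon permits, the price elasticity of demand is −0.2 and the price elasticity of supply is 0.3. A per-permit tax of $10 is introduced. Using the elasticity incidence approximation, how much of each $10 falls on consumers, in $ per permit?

Incidence ratio: consumers' share ≈ εs / (εs + |εd|) = 0.3 / (0.3 + 0.2) = 0.6.
So consumers bear ≈ 0.6 × $10 = $6; producers bear $4.

Consumers bear ≈ $6 per permit.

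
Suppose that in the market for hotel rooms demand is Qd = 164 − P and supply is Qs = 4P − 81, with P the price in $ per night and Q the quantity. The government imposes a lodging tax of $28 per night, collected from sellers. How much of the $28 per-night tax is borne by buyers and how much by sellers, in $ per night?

Before the tax: set 164 − P = 4P − 81 → P* = $49, Q* = 115.
With the tax collected from sellers, supply shifts: Qs = 4(P − 28) − 81.
New equilibrium: buyers pay $71.4, sellers receive $43.4, Q = 92.6. (Wedge: Pb − Ps = 28.)
Burden on buyers: $22.4; on sellers: $5.6. (They sum to $28.)
The less price-elastic side of the market bears the larger share of a per-unit tax.

Buyers bear $22.4 per night; sellers bear $5.6 per night.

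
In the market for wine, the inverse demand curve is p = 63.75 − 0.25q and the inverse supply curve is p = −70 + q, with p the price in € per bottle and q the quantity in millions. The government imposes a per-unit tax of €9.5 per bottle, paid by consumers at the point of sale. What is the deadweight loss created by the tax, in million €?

Rewrite in direct form: qd = 255 − 4p and qs = p + 70.
Before the tax: set 255 − 4p = p + 70 → p* = €37, q* = 107.
With the tax collected from consumers, demand (in seller-price terms) shifts: qd = 255 − 4(p + 9.5).
New equilibrium: consumers pay €38.9, producers receive €29.4, q = 99.4. (Wedge: pb − ps = 9.5.)
Quantity falls by |ΔQ| = |107 − 99.4| = 7.6.
DWL = ½ · t · |ΔQ| = ½ · 9.5 · 7.6 = €36.1.

Deadweight loss = €36.1 million.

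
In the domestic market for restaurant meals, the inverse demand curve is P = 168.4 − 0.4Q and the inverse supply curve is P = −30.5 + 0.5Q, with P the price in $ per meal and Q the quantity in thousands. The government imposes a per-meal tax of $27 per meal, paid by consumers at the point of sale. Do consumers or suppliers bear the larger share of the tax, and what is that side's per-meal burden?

Rewrite in direct form: Qd = 421 − 2.5P and Qs = 2P + 61.
Without the tax, 421 − 2.5P = 2P + 61 gives 4.5P = 360, so P* = $80 and Q* = 221.
With the tax collected from consumers, demand (in seller-price terms) shifts: Qd = 421 − 2.5(P + 27).
Solving gives Q = 191 with consumers paying $92 and suppliers receiving $65 (the $27 wedge).
Per-meal burden: consumers $12, suppliers $15.
Suppliers take the larger share because supply is less price-elastic here (demand slope 2.5 vs supply slope 2).
The less price-elastic side of the market bears the larger share of a per-unit tax.

Suppliers bear the larger share: $15 per meal.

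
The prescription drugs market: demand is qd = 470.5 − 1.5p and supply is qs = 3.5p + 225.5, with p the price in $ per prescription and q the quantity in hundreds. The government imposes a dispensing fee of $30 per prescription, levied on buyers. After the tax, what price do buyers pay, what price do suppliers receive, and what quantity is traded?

Buyers pay $70; suppliers receive $40; quantity = 365.5.

Without the tax, 470.5 − 1.5p = 3.5p + 225.5 gives 5p = 245, so p* = $49 and q* = 397.
With the tax collected from buyers, demand (in seller-price terms) shifts: qd = 470.5 − 1.5(p + 30).
Solving gives q = 365.5 with buyers paying $70 and suppliers receiving $40 (the $30 wedge).
The less price-elastic side of the market bears the larger share of a per-unit tax.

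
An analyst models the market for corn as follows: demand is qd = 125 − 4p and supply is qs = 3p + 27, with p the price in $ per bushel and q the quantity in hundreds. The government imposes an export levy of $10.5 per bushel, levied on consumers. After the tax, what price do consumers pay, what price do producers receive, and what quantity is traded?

Without the tax, 125 − 4p = 3p + 27 gives 7p = 98, so p* = $14 and q* = 69.
With the tax collected from consumers, demand (in seller-price terms) shifts: qd = 125 − 4(p + 10.5).
New equilibrium: consumers pay $18.5, producers receive $8, q = 51. (Wedge: pb − ps = 10.5.)
The less price-elastic side of the market bears the larger share of a per-unit tax.

Consumers pay $18.5; producers receive $8; quantity = 51.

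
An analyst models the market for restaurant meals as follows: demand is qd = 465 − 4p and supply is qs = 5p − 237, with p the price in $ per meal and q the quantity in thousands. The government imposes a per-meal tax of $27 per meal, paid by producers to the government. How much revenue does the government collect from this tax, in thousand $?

Without the tax, 465 − 4p = 5p − 237 gives 9p = 702, so p* = $78 and q* = 153.
With the tax collected from producers, supply shifts: qs = 5(p − 27) − 237.
New equilibrium: consumers pay $93, producers receive $66, q = 93. (Wedge: pb − ps = 27.)
Revenue = t · Q = 27 · 93 = $2511.

Tax revenue = $2511 thousand.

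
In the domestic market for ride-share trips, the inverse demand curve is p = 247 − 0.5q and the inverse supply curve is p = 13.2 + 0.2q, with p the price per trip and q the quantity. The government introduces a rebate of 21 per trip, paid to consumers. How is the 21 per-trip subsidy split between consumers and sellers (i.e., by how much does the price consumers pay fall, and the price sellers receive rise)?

Inverting to q(p) form: qd = 494 − 2p; qs = 5p − 66.
Without the subsidy, 494 − 2p = 5p − 66 gives 7p = 560, so p* = 80 and q* = 334.
With a per-unit subsidy paid to consumers, each effectively pays p − 21, so demand becomes qd = 494 − 2(p − 21).
Solving gives q = 364 with consumers paying 65 and sellers receiving 86 (the 21 wedge).
Gain to consumers: 15; to sellers: 6. (They sum to 21.)

Consumers gain 15 per trip; sellers gain 6 per trip.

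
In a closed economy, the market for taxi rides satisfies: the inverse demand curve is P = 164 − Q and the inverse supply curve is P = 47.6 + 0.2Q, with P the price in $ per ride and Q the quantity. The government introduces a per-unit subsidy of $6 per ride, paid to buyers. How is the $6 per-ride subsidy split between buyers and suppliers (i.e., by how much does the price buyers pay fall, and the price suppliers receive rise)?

Inverting to Q(P) form: Qd = 164 − P; Qs = 5P − 238.
Without the subsidy, 164 − P = 5P − 238 gives 6P = 402, so P* = $67 and Q* = 97.
With a per-unit subsidy paid to buyers, each effectively pays P − 6, so demand becomes Qd = 164 − (P − 6).
Solving gives Q = 102 with buyers paying $62 and suppliers receiving $68 (the $6 wedge).
Gain to buyers: $5; to suppliers: $1. (They sum to $6.)

Buyers gain $5 per ride; suppliers gain $1 per ride.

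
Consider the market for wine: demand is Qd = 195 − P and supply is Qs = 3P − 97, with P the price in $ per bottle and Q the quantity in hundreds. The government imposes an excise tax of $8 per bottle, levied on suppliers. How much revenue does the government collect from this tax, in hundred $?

Without the tax, 195 − P = 3P − 97 gives 4P = 292, so P* = $73 and Q* = 122.
With the tax collected from suppliers, supply shifts: Qs = 3(P − 8) − 97.
Solving gives Q = 116 with buyers paying $79 and suppliers receiving $71 (the $8 wedge).
Revenue = t · Q = 8 · 116 = $928.

Tax revenue = $928 hundred.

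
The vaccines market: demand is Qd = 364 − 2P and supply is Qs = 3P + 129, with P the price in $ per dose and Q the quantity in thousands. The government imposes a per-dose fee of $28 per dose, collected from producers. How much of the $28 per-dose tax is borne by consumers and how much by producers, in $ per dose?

Before the tax: set 364 − 2P = 3P + 129 → P* = $47, Q* = 270.
With the tax collected from producers, supply shifts: Qs = 3(P − 28) + 129.
Solving gives Q = 236.4 with consumers paying $63.8 and producers receiving $35.8 (the $28 wedge).
Burden on consumers: $16.8; on producers: $11.2. (They sum to $28.)
The less price-elastic side of the market bears the larger share of a per-unit tax.

Consumers bear $16.8 per dose; producers bear $11.2 per dose.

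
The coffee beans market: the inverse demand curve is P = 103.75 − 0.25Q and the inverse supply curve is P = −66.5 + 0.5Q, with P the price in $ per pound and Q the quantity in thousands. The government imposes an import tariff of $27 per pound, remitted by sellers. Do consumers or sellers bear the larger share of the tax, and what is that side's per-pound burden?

Sellers bear the larger share: $18 per pound.

Inverting to Q(P) form: Qd = 415 − 4P; Qs = 2P + 133.
Without the tax, 415 − 4P = 2P + 133 gives 6P = 282, so P* = $47 and Q* = 227.
With the tax collected from sellers, supply shifts: Qs = 2(P − 27) + 133.
Solving gives Q = 191 with consumers paying $56 and sellers receiving $29 (the $27 wedge).
Per-pound burden: consumers $9, sellers $18.
Sellers take the larger share because supply is less price-elastic here (demand slope 4 vs supply slope 2).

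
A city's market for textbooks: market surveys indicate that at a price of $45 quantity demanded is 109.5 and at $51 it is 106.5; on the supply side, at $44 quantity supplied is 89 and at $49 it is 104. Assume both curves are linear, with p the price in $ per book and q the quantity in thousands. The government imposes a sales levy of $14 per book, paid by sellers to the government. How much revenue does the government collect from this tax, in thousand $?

Tax revenue = $1414 thousand.

Demand slope: (106.5 − 109.5)/(51 − 45) = -0.5, so qd = 132 − 0.5p.
Supply slope: (104 − 89)/(49 − 44) = 3, so qs = 3p − 43.
Before the tax: set 132 − 0.5p = 3p − 43 → p* = $50, q* = 107.
With the tax collected from sellers, supply shifts: qs = 3(p − 14) − 43.
New equilibrium: buyers pay $62, sellers receive $48, q = 101. (Wedge: pb − ps = 14.)
Revenue = t · Q = 14 · 101 = $1414.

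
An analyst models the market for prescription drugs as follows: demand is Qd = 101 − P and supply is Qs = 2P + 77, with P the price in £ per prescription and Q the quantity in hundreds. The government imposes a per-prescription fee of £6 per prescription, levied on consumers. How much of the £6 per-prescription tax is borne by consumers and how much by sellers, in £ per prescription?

Consumers bear £4 per prescription; sellers bear £2 per prescription.

Before the tax: set 101 − P = 2P + 77 → P* = £8, Q* = 93.
With the tax collected from consumers, demand (in seller-price terms) shifts: Qd = 101 − (P + 6).
New equilibrium: consumers pay £12, sellers receive £6, Q = 89. (Wedge: Pb − Ps = 6.)
Burden on consumers: £4; on sellers: £2. (They sum to £6.)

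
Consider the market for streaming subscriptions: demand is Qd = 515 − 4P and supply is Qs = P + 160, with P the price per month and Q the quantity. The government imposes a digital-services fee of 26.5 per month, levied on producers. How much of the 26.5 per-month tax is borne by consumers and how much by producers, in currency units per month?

Consumers bear 5.3 per month; producers bear 21.2 per month.

Before the tax: set 515 − 4P = P + 160 → P* = 71, Q* = 231.
With the tax collected from producers, supply shifts: Qs = (P − 26.5) + 160.
Solving gives Q = 209.8 with consumers paying 76.3 and producers receiving 49.8 (the 26.5 wedge).
Burden on consumers: 5.3; on producers: 21.2. (They sum to 26.5.)
The less price-elastic side of the market bears the larger share of a per-unit tax.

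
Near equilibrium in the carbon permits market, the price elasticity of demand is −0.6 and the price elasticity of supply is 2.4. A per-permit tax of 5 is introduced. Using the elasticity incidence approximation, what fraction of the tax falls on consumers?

Incidence ratio: consumers' share ≈ εs / (εs + |εd|) = 2.4 / (2.4 + 0.6) = 0.8.
Supply is the more elastic side, so consumers bear the larger share.

Consumers' share ≈ 0.8.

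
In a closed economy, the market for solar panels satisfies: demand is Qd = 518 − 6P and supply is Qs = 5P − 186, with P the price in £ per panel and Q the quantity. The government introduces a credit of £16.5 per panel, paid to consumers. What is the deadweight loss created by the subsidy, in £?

Without the subsidy, 518 − 6P = 5P − 186 gives 11P = 704, so P* = £64 and Q* = 134.
With a per-unit subsidy paid to consumers, each effectively pays P − 16.5, so demand becomes Qd = 518 − 6(P − 16.5).
New equilibrium: consumers pay £56.5, producers receive £73, Q = 179. (Wedge: Pb − Ps = −16.5.)
Quantity rises by |ΔQ| = |134 − 179| = 45.
DWL = ½ · t · |ΔQ| = ½ · 16.5 · 45 = £371.25.

Deadweight loss = £371.25.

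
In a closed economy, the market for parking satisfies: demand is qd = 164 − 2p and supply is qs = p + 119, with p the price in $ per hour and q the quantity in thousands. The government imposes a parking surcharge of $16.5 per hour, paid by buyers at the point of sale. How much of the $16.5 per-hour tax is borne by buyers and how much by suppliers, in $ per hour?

Buyers bear $5.5 per hour; suppliers bear $11 per hour.

Without the tax, 164 − 2p = p + 119 gives 3p = 45, so p* = $15 and q* = 134.
With the tax collected from buyers, demand (in seller-price terms) shifts: qd = 164 − 2(p + 16.5).
New equilibrium: buyers pay $20.5, suppliers receive $4, q = 123. (Wedge: pb − ps = 16.5.)
Burden on buyers: $5.5; on suppliers: $11. (They sum to $16.5.)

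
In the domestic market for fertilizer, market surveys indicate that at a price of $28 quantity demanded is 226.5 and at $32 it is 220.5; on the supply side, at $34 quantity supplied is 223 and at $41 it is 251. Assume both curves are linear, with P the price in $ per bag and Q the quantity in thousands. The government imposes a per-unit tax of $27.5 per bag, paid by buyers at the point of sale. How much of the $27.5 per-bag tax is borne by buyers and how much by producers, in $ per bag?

Demand slope: (220.5 − 226.5)/(32 − 28) = -1.5, so Qd = 268.5 − 1.5P.
Supply slope: (251 − 223)/(41 − 34) = 4, so Qs = 4P + 87.
Before the tax: set 268.5 − 1.5P = 4P + 87 → P* = $33, Q* = 219.
With the tax collected from buyers, demand (in seller-price terms) shifts: Qd = 268.5 − 1.5(P + 27.5).
New equilibrium: buyers pay $53, producers receive $25.5, Q = 189. (Wedge: Pb − Ps = 27.5.)
Burden on buyers: $20; on producers: $7.5. (They sum to $27.5.)

Buyers bear $20 per bag; producers bear $7.5 per bag.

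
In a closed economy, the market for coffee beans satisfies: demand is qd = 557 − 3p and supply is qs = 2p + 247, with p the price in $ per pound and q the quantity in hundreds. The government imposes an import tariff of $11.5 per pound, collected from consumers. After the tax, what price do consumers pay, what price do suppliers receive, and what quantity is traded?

Before the tax: set 557 − 3p = 2p + 247 → p* = $62, q* = 371.
With the tax collected from consumers, demand (in seller-price terms) shifts: qd = 557 − 3(p + 11.5).
Solving gives q = 357.2 with consumers paying $66.6 and suppliers receiving $55.1 (the $11.5 wedge).
The less price-elastic side of the market bears the larger share of a per-unit tax.

Consumers pay $66.6; suppliers receive $55.1; quantity = 357.2.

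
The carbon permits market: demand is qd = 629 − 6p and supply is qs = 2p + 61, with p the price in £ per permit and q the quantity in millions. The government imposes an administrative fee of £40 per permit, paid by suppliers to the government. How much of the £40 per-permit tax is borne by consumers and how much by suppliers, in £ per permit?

Consumers bear £10 per permit; suppliers bear £30 per permit.

Before the tax: set 629 − 6p = 2p + 61 → p* = £71, q* = 203.
With the tax collected from suppliers, supply shifts: qs = 2(p − 40) + 61.
New equilibrium: consumers pay £81, suppliers receive £41, q = 143. (Wedge: pb − ps = 40.)
Burden on consumers: £10; on suppliers: £30. (They sum to £40.)
The less price-elastic side of the market bears the larger share of a per-unit tax.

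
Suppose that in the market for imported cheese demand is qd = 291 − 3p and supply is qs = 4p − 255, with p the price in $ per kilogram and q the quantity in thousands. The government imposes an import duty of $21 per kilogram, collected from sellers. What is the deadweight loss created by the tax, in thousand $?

Deadweight loss = $378 thousand.

Without the tax, 291 − 3p = 4p − 255 gives 7p = 546, so p* = $78 and q* = 57.
With the tax collected from sellers, supply shifts: qs = 4(p − 21) − 255.
Solving gives q = 21 with buyers paying $90 and sellers receiving $69 (the $21 wedge).
Quantity falls by |ΔQ| = |57 − 21| = 36.
DWL = ½ · t · |ΔQ| = ½ · 21 · 36 = $378.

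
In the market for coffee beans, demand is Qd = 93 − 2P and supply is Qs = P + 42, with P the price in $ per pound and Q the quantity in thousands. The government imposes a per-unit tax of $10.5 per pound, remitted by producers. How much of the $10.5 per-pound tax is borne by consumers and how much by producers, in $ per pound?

Consumers bear $3.5 per pound; producers bear $7 per pound.

Before the tax: set 93 − 2P = P + 42 → P* = $17, Q* = 59.
With the tax collected from producers, supply shifts: Qs = (P − 10.5) + 42.
New equilibrium: consumers pay $20.5, producers receive $10, Q = 52. (Wedge: Pb − Ps = 10.5.)
Burden on consumers: $3.5; on producers: $7. (They sum to $10.5.)
The less price-elastic side of the market bears the larger share of a per-unit tax.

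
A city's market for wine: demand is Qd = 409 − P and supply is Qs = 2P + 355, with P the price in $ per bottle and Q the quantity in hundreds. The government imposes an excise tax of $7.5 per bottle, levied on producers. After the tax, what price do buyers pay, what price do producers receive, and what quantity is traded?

Before the tax: set 409 − P = 2P + 355 → P* = $18, Q* = 391.
With the tax collected from producers, supply shifts: Qs = 2(P − 7.5) + 355.
Solving gives Q = 386 with buyers paying $23 and producers receiving $15.5 (the $7.5 wedge).
The less price-elastic side of the market bears the larger share of a per-unit tax.

Buyers pay $23; producers receive $15.5; quantity = 386.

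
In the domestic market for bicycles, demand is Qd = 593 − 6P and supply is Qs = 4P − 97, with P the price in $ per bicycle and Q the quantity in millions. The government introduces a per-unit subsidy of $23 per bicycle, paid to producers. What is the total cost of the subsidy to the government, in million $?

Without the subsidy, 593 − 6P = 4P − 97 gives 10P = 690, so P* = $69 and Q* = 179.
With a per-unit subsidy paid to producers, each receives P + 23 per unit sold, so supply becomes Qs = 4(P + 23) − 97.
Solving gives Q = 234.2 with consumers paying $59.8 and producers receiving $82.8 (the $23 wedge).
Outlay = t · Q = 23 · 234.2 = $5386.6.

Government outlay = $5386.6 million.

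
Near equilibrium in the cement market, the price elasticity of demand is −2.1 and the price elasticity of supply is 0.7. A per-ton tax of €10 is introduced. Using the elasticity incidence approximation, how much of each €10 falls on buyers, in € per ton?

Incidence ratio: buyers' share ≈ εs / (εs + |εd|) = 0.7 / (0.7 + 2.1) = 0.25.
So buyers bear ≈ 0.25 × €10 = €2.5; suppliers bear €7.5.

Buyers bear ≈ €2.5 per ton.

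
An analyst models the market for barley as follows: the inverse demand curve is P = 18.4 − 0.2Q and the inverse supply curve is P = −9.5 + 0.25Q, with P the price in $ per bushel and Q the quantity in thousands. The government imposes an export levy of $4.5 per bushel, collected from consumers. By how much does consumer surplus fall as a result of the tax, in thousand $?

Inverting to Q(P) form: Qd = 92 − 5P; Qs = 4P + 38.
Without the tax, 92 − 5P = 4P + 38 gives 9P = 54, so P* = $6 and Q* = 62.
With the tax collected from consumers, demand (in seller-price terms) shifts: Qd = 92 − 5(P + 4.5).
New equilibrium: consumers pay $8, suppliers receive $3.5, Q = 52. (Wedge: Pb − Ps = 4.5.)
ΔCS is the trapezoid between Q = 52 and Q = 62 of height $2: ½ · (62 + 52) · 2 = $114.

Consumer surplus falls by $114 thousand.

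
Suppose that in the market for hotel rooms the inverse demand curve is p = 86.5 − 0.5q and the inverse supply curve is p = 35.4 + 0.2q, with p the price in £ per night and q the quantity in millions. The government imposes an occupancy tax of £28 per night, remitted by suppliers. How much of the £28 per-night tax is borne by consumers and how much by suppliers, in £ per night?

Rewrite in direct form: qd = 173 − 2p and qs = 5p − 177.
Without the tax, 173 − 2p = 5p − 177 gives 7p = 350, so p* = £50 and q* = 73.
With the tax collected from suppliers, supply shifts: qs = 5(p − 28) − 177.
Solving gives q = 33 with consumers paying £70 and suppliers receiving £42 (the £28 wedge).
Burden on consumers: £20; on suppliers: £8. (They sum to £28.)

Consumers bear £20 per night; suppliers bear £8 per night.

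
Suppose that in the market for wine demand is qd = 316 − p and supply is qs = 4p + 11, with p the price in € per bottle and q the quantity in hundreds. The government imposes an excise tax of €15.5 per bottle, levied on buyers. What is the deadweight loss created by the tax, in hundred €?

Deadweight loss = €96.1 hundred.

Before the tax: set 316 − p = 4p + 11 → p* = €61, q* = 255.
With the tax collected from buyers, demand (in seller-price terms) shifts: qd = 316 − (p + 15.5).
Solving gives q = 242.6 with buyers paying €73.4 and producers receiving €57.9 (the €15.5 wedge).
Quantity falls by |ΔQ| = |255 − 242.6| = 12.4.
DWL = ½ · t · |ΔQ| = ½ · 15.5 · 12.4 = €96.1.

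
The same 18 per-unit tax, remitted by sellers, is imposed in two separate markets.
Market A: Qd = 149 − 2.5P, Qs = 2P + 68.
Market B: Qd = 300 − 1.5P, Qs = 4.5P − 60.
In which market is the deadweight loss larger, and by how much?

Market A: pre-tax P* = 18, Q* = 104; post-tax Q = 84; deadweight loss = 180.
Market B: pre-tax P* = 60, Q* = 210; post-tax Q = 189.75; deadweight loss = 182.25.
Difference: 180 vs 182.25 → market B is larger by 2.25.

Market B, by 2.25.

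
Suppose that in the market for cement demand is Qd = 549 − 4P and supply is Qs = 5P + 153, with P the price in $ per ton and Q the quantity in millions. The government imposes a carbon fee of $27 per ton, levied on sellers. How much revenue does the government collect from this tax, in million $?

Tax revenue = $8451 million.

Without the tax, 549 − 4P = 5P + 153 gives 9P = 396, so P* = $44 and Q* = 373.
With the tax collected from sellers, supply shifts: Qs = 5(P − 27) + 153.
Solving gives Q = 313 with consumers paying $59 and sellers receiving $32 (the $27 wedge).
Revenue = t · Q = 27 · 313 = $8451.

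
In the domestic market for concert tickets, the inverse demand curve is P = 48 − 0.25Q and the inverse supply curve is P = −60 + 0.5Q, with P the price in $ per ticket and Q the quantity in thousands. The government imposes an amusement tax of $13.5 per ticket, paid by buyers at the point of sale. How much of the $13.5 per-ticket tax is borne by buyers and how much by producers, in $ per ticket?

Buyers bear $4.5 per ticket; producers bear $9 per ticket.

Inverting to Q(P) form: Qd = 192 − 4P; Qs = 2P + 120.
Before the tax: set 192 − 4P = 2P + 120 → P* = $12, Q* = 144.
With the tax collected from buyers, demand (in seller-price terms) shifts: Qd = 192 − 4(P + 13.5).
Solving gives Q = 126 with buyers paying $16.5 and producers receiving $3 (the $13.5 wedge).
Burden on buyers: $4.5; on producers: $9. (They sum to $13.5.)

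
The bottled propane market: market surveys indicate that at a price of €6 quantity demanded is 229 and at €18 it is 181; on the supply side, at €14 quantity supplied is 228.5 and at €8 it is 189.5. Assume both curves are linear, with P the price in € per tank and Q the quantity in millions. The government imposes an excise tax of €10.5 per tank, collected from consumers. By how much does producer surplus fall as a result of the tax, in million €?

Producer surplus falls by €784 million.

Demand slope: (181 − 229)/(18 − 6) = -4, so Qd = 253 − 4P.
Supply slope: (189.5 − 228.5)/(8 − 14) = 6.5, so Qs = 6.5P + 137.5.
Without the tax, 253 − 4P = 6.5P + 137.5 gives 10.5P = 115.5, so P* = €11 and Q* = 209.
With the tax collected from consumers, demand (in seller-price terms) shifts: Qd = 253 − 4(P + 10.5).
New equilibrium: consumers pay €17.5, suppliers receive €7, Q = 183. (Wedge: Pb − Ps = 10.5.)
ΔPS is the trapezoid between Q = 183 and Q = 209 of height €4: ½ · (209 + 183) · 4 = €784.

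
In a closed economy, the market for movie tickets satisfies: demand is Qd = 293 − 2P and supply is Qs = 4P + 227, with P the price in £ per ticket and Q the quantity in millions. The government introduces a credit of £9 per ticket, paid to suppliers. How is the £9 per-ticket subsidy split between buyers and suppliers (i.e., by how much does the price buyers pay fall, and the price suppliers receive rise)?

Buyers gain £6 per ticket; suppliers gain £3 per ticket.

Without the subsidy, 293 − 2P = 4P + 227 gives 6P = 66, so P* = £11 and Q* = 271.
With a per-unit subsidy paid to suppliers, each receives P + 9 per unit sold, so supply becomes Qs = 4(P + 9) + 227.
New equilibrium: buyers pay £5, suppliers receive £14, Q = 283. (Wedge: Pb − Ps = −9.)
Gain to buyers: £6; to suppliers: £3. (They sum to £9.)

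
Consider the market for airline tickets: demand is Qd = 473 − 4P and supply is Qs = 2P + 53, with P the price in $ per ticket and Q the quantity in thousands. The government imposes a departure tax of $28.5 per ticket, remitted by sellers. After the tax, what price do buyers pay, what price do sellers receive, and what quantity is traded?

Without the tax, 473 − 4P = 2P + 53 gives 6P = 420, so P* = $70 and Q* = 193.
With the tax collected from sellers, supply shifts: Qs = 2(P − 28.5) + 53.
Solving gives Q = 155 with buyers paying $79.5 and sellers receiving $51 (the $28.5 wedge).

Buyers pay $79.5; sellers receive $51; quantity = 155.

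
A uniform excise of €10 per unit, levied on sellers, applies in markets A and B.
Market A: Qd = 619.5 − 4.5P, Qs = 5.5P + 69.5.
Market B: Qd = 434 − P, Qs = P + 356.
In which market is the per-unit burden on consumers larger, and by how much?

Market A, by €0.5.

Market A: pre-tax P* = €55, Q* = 372; post-tax Q = 347.25; per-unit burden on consumers = €5.5.
Market B: pre-tax P* = €39, Q* = 395; post-tax Q = 390; per-unit burden on consumers = €5.
Difference: €5.5 vs €5 → market A is larger by €0.5.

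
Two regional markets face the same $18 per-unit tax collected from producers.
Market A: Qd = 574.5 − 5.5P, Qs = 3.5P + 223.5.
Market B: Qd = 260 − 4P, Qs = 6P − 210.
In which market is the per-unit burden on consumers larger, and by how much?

Market A: pre-tax P* = $39, Q* = 360; post-tax Q = 321.5; per-unit burden on consumers = $7.
Market B: pre-tax P* = $47, Q* = 72; post-tax Q = 28.8; per-unit burden on consumers = $10.8.
Difference: $7 vs $10.8 → market B is larger by $3.8.

Market B, by $3.8.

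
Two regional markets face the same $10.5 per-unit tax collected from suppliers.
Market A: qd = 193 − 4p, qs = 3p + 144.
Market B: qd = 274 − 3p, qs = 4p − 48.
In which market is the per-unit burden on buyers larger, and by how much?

Market B, by $1.5.

Market A: pre-tax p* = $7, q* = 165; post-tax q = 147; per-unit burden on buyers = $4.5.
Market B: pre-tax p* = $46, q* = 136; post-tax q = 118; per-unit burden on buyers = $6.
Difference: $4.5 vs $6 → market B is larger by $1.5.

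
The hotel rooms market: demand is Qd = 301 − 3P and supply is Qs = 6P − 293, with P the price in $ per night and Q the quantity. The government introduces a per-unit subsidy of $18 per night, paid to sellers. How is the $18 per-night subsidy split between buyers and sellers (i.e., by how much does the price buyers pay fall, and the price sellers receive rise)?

Before the subsidy: set 301 − 3P = 6P − 293 → P* = $66, Q* = 103.
With a per-unit subsidy paid to sellers, each receives P + 18 per unit sold, so supply becomes Qs = 6(P + 18) − 293.
New equilibrium: buyers pay $54, sellers receive $72, Q = 139. (Wedge: Pb − Ps = −18.)
Gain to buyers: $12; to sellers: $6. (They sum to $18.)

Buyers gain $12 per night; sellers gain $6 per night.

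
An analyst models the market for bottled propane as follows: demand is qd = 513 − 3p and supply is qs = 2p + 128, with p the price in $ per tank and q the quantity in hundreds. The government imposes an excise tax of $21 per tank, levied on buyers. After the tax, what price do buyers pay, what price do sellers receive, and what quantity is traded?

Buyers pay $85.4; sellers receive $64.4; quantity = 256.8.

Before the tax: set 513 − 3p = 2p + 128 → p* = $77, q* = 282.
With the tax collected from buyers, demand (in seller-price terms) shifts: qd = 513 − 3(p + 21).
Solving gives q = 256.8 with buyers paying $85.4 and sellers receiving $64.4 (the $21 wedge).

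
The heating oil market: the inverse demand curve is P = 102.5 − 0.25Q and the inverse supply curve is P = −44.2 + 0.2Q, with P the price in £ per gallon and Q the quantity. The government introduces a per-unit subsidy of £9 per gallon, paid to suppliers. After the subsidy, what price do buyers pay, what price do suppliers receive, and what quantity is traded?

Inverting to Q(P) form: Qd = 410 − 4P; Qs = 5P + 221.
Before the subsidy: set 410 − 4P = 5P + 221 → P* = £21, Q* = 326.
With a per-unit subsidy paid to suppliers, each receives P + 9 per unit sold, so supply becomes Qs = 5(P + 9) + 221.
New equilibrium: buyers pay £16, suppliers receive £25, Q = 346. (Wedge: Pb − Ps = −9.)

Buyers pay £16; suppliers receive £25; quantity = 346.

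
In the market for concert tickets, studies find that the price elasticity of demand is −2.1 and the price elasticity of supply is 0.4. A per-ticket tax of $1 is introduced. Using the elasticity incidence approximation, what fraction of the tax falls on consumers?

Consumers' share ≈ 0.16.

Incidence ratio: consumers' share ≈ εs / (εs + |εd|) = 0.4 / (0.4 + 2.1) = 0.16.
Supply is the less elastic side, so consumers bear the smaller share.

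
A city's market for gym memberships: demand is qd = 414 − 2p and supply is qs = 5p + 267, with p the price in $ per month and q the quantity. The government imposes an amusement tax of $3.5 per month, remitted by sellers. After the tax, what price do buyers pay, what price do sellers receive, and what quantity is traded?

Buyers pay $23.5; sellers receive $20; quantity = 367.

Before the tax: set 414 − 2p = 5p + 267 → p* = $21, q* = 372.
With the tax collected from sellers, supply shifts: qs = 5(p − 3.5) + 267.
Solving gives q = 367 with buyers paying $23.5 and sellers receiving $20 (the $3.5 wedge).
The less price-elastic side of the market bears the larger share of a per-unit tax.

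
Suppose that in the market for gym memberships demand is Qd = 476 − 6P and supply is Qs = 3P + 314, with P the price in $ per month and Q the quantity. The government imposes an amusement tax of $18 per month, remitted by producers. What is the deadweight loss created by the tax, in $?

Before the tax: set 476 − 6P = 3P + 314 → P* = $18, Q* = 368.
With the tax collected from producers, supply shifts: Qs = 3(P − 18) + 314.
Solving gives Q = 332 with consumers paying $24 and producers receiving $6 (the $18 wedge).
Quantity falls by |ΔQ| = |368 − 332| = 36.
DWL = ½ · t · |ΔQ| = ½ · 18 · 36 = $324.

Deadweight loss = $324.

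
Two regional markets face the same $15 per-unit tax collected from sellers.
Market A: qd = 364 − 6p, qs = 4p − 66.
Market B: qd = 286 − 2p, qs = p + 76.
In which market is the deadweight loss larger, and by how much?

Market A, by $195.

Market A: pre-tax p* = $43, q* = 106; post-tax q = 70; deadweight loss = $270.
Market B: pre-tax p* = $70, q* = 146; post-tax q = 136; deadweight loss = $75.
Difference: $270 vs $75 → market A is larger by $195.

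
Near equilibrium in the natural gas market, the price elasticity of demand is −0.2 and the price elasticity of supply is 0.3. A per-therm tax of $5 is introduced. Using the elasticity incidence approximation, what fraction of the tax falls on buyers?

Incidence ratio: buyers' share ≈ εs / (εs + |εd|) = 0.3 / (0.3 + 0.2) = 0.6.
Supply is the more elastic side, so buyers bear the larger share.

Buyers' share ≈ 0.6.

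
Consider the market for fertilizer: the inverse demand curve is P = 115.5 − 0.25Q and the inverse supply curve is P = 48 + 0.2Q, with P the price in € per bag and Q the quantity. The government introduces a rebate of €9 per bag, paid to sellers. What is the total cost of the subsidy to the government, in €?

Government outlay = €1530.

Inverting to Q(P) form: Qd = 462 − 4P; Qs = 5P − 240.
Before the subsidy: set 462 − 4P = 5P − 240 → P* = €78, Q* = 150.
With a per-unit subsidy paid to sellers, each receives P + 9 per unit sold, so supply becomes Qs = 5(P + 9) − 240.
New equilibrium: buyers pay €73, sellers receive €82, Q = 170. (Wedge: Pb − Ps = −9.)
Outlay = t · Q = 9 · 170 = €1530.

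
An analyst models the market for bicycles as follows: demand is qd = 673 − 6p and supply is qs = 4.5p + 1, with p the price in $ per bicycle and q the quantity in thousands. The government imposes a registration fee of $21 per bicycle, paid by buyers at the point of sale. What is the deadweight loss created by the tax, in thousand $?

Deadweight loss = $567 thousand.

Before the tax: set 673 − 6p = 4.5p + 1 → p* = $64, q* = 289.
With the tax collected from buyers, demand (in seller-price terms) shifts: qd = 673 − 6(p + 21).
New equilibrium: buyers pay $73, suppliers receive $52, q = 235. (Wedge: pb − ps = 21.)
Quantity falls by |ΔQ| = |289 − 235| = 54.
DWL = ½ · t · |ΔQ| = ½ · 21 · 54 = $567.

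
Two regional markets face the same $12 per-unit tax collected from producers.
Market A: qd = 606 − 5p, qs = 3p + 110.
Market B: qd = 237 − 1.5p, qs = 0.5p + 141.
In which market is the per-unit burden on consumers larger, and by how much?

Market A: pre-tax p* = $62, q* = 296; post-tax q = 273.5; per-unit burden on consumers = $4.5.
Market B: pre-tax p* = $48, q* = 165; post-tax q = 160.5; per-unit burden on consumers = $3.
Difference: $4.5 vs $3 → market A is larger by $1.5.

Market A, by $1.5.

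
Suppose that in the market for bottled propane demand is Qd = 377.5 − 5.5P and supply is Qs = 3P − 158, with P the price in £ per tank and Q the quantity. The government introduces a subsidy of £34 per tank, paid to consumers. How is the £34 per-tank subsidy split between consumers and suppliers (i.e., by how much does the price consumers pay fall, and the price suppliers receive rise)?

Consumers gain £12 per tank; suppliers gain £22 per tank.

Without the subsidy, 377.5 − 5.5P = 3P − 158 gives 8.5P = 535.5, so P* = £63 and Q* = 31.
With a per-unit subsidy paid to consumers, each effectively pays P − 34, so demand becomes Qd = 377.5 − 5.5(P − 34).
New equilibrium: consumers pay £51, suppliers receive £85, Q = 97. (Wedge: Pb − Ps = −34.)
Gain to consumers: £12; to suppliers: £22. (They sum to £34.)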